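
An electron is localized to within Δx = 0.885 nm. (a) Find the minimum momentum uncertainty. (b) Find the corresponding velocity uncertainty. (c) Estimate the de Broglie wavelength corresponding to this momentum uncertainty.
(a) Δp_min = 5.958 × 10^-26 kg·m/s
(b) Δv_min = 65.405 km/s
(c) λ_dB = 11.121 nm

Step-by-step:

(a) From the uncertainty principle:
Δp_min = ℏ/(2Δx) = (1.055e-34 J·s)/(2 × 8.850e-10 m) = 5.958e-26 kg·m/s

(b) The velocity uncertainty:
Δv = Δp/m = (5.958e-26 kg·m/s)/(9.109e-31 kg) = 6.541e+04 m/s = 65.405 km/s

(c) The de Broglie wavelength for this momentum:
λ = h/p = (6.626e-34 J·s)/(5.958e-26 kg·m/s) = 1.112e-08 m = 11.121 nm

Note: The de Broglie wavelength is comparable to the localization size, as expected from wave-particle duality.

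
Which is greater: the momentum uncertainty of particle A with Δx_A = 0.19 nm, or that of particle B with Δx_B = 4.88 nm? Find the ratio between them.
Particle A has the larger minimum momentum uncertainty, by a factor of 25.68.

For each particle, the minimum momentum uncertainty is Δp_min = ℏ/(2Δx):

Particle A: Δp_A = ℏ/(2×1.900e-10 m) = 2.775e-25 kg·m/s
Particle B: Δp_B = ℏ/(2×4.880e-09 m) = 1.081e-26 kg·m/s

Ratio: Δp_A/Δp_B = 25.68

Since Δp_min ∝ 1/Δx, the particle with smaller position uncertainty (A) has larger momentum uncertainty.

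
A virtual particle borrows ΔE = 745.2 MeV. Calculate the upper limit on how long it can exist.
4.416 × 10^-25 s

Using the energy-time uncertainty principle:
ΔEΔt ≥ ℏ/2

For a virtual particle borrowing energy ΔE, the maximum lifetime is:
Δt_max = ℏ/(2ΔE)

Converting energy:
ΔE = 745.2 MeV = 1.194e-10 J

Δt_max = (1.055e-34 J·s) / (2 × 1.194e-10 J)
Δt_max = 4.416e-25 s = 4.416 × 10^-25 s

Virtual particles with higher borrowed energy exist for shorter times.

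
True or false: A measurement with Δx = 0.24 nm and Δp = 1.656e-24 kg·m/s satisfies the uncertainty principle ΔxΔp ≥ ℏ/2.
Yes, it satisfies the uncertainty principle.

Calculate the product ΔxΔp:
ΔxΔp = (2.400e-10 m) × (1.656e-24 kg·m/s)
ΔxΔp = 3.974e-34 J·s

Compare to the minimum allowed value ℏ/2:
ℏ/2 = 5.273e-35 J·s

Since ΔxΔp = 3.974e-34 J·s ≥ 5.273e-35 J·s = ℏ/2,
the measurement satisfies the uncertainty principle.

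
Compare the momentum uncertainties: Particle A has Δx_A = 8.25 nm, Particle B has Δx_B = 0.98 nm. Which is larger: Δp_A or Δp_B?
Particle B has the larger minimum momentum uncertainty, by a factor of 8.42.

For each particle, the minimum momentum uncertainty is Δp_min = ℏ/(2Δx):

Particle A: Δp_A = ℏ/(2×8.250e-09 m) = 6.391e-27 kg·m/s
Particle B: Δp_B = ℏ/(2×9.800e-10 m) = 5.380e-26 kg·m/s

Ratio: Δp_B/Δp_A = 8.42

Since Δp_min ∝ 1/Δx, the particle with smaller position uncertainty (B) has larger momentum uncertainty.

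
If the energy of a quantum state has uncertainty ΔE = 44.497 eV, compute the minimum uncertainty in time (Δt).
7.396 as

Using the energy-time uncertainty principle:
ΔEΔt ≥ ℏ/2

The minimum uncertainty in time is:
Δt_min = ℏ/(2ΔE)
Δt_min = (1.055e-34 J·s) / (2 × 7.129e-18 J)
Δt_min = 7.396e-18 s = 7.396 as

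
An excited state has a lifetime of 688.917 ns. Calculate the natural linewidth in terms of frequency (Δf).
115.511 kHz

Using the energy-time uncertainty principle and E = hf:
ΔEΔt ≥ ℏ/2
hΔf·Δt ≥ ℏ/2

The minimum frequency uncertainty is:
Δf = ℏ/(2hτ) = 1/(4πτ)
Δf = 1/(4π × 6.889e-07 s)
Δf = 1.155e+05 Hz = 115.511 kHz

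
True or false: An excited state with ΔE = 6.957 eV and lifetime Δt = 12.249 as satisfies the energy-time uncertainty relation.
No, it violates the uncertainty relation.

Calculate the product ΔEΔt:
ΔE = 6.957 eV = 1.115e-18 J
ΔEΔt = (1.115e-18 J) × (1.225e-17 s)
ΔEΔt = 1.365e-35 J·s

Compare to the minimum allowed value ℏ/2:
ℏ/2 = 5.273e-35 J·s

Since ΔEΔt = 1.365e-35 J·s < 5.273e-35 J·s = ℏ/2,
this violates the uncertainty relation.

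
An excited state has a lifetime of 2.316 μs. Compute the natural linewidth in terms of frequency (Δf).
34.360 kHz

Using the energy-time uncertainty principle and E = hf:
ΔEΔt ≥ ℏ/2
hΔf·Δt ≥ ℏ/2

The minimum frequency uncertainty is:
Δf = ℏ/(2hτ) = 1/(4πτ)
Δf = 1/(4π × 2.316e-06 s)
Δf = 3.436e+04 Hz = 34.360 kHz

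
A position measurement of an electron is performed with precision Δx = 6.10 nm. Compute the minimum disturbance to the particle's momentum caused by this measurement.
8.644 × 10^-27 kg·m/s

The uncertainty principle implies that measuring position disturbs momentum:
ΔxΔp ≥ ℏ/2

When we measure position with precision Δx, we necessarily introduce a momentum uncertainty:
Δp ≥ ℏ/(2Δx)
Δp_min = (1.055e-34 J·s) / (2 × 6.100e-09 m)
Δp_min = 8.644e-27 kg·m/s

The more precisely we measure position, the greater the momentum disturbance.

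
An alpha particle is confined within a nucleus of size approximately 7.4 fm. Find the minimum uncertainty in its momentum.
7.125 × 10^-21 kg·m/s

Using the Heisenberg uncertainty principle:
ΔxΔp ≥ ℏ/2

With Δx ≈ L = 7.400e-15 m (the confinement size):
Δp_min = ℏ/(2Δx)
Δp_min = (1.055e-34 J·s) / (2 × 7.400e-15 m)
Δp_min = 7.125e-21 kg·m/s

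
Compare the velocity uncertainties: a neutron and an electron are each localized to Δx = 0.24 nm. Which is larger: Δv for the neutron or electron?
The electron has the larger minimum velocity uncertainty, by a ratio of 1838.7.

For both particles, Δp_min = ℏ/(2Δx) = 2.197e-25 kg·m/s (same for both).

The velocity uncertainty is Δv = Δp/m:
- neutron: Δv = 2.197e-25 / 1.675e-27 = 1.312e+02 m/s = 131.171 m/s
- electron: Δv = 2.197e-25 / 9.109e-31 = 2.412e+05 m/s = 241.183 km/s

Ratio: 2.412e+05 / 1.312e+02 = 1838.7

The lighter particle has larger velocity uncertainty because Δv ∝ 1/m.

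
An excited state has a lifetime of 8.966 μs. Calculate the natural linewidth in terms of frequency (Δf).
8.875 kHz

Using the energy-time uncertainty principle and E = hf:
ΔEΔt ≥ ℏ/2
hΔf·Δt ≥ ℏ/2

The minimum frequency uncertainty is:
Δf = ℏ/(2hτ) = 1/(4πτ)
Δf = 1/(4π × 8.966e-06 s)
Δf = 8.875e+03 Hz = 8.875 kHz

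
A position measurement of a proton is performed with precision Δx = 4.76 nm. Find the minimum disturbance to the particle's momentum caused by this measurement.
1.108 × 10^-26 kg·m/s

The uncertainty principle implies that measuring position disturbs momentum:
ΔxΔp ≥ ℏ/2

When we measure position with precision Δx, we necessarily introduce a momentum uncertainty:
Δp ≥ ℏ/(2Δx)
Δp_min = (1.055e-34 J·s) / (2 × 4.760e-09 m)
Δp_min = 1.108e-26 kg·m/s

The more precisely we measure position, the greater the momentum disturbance.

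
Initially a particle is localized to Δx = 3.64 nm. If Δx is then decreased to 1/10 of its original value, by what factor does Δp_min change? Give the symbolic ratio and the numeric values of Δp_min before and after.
Original Δp_min = 1.449 × 10^-26 kg·m/s; new Δp'_min = 1.449 × 10^-25 kg·m/s; ratio Δp'_min/Δp_min = 10.

From the uncertainty principle ΔxΔp ≥ ℏ/2, the minimum momentum uncertainty is Δp_min = ℏ/(2Δx).

Original (Δx = 3.64 nm = 3.640e-09 m):
Δp_min = (1.055e-34 J·s)/(2 × 3.640e-09 m) = 1.449e-26 kg·m/s

When Δx → (1/10)Δx:
Δp'_min = ℏ/(2 × (1/10)Δx) = 10 × ℏ/(2Δx) = 10 × Δp_min
Δp'_min = 10 × 1.449e-26 kg·m/s = 1.449e-25 kg·m/s

Since Δp_min ∝ 1/Δx, when Δx is decreased to 1/10 of its original value, Δp_min increases to 10 times its original value.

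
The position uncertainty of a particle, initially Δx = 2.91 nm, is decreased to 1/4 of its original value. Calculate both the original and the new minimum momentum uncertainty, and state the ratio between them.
Original Δp_min = 1.812 × 10^-26 kg·m/s; new Δp'_min = 7.248 × 10^-26 kg·m/s; ratio Δp'_min/Δp_min = 4.

From the uncertainty principle ΔxΔp ≥ ℏ/2, the minimum momentum uncertainty is Δp_min = ℏ/(2Δx).

Original (Δx = 2.91 nm = 2.910e-09 m):
Δp_min = (1.055e-34 J·s)/(2 × 2.910e-09 m) = 1.812e-26 kg·m/s

When Δx → (1/4)Δx:
Δp'_min = ℏ/(2 × (1/4)Δx) = 4 × ℏ/(2Δx) = 4 × Δp_min
Δp'_min = 4 × 1.812e-26 kg·m/s = 7.248e-26 kg·m/s

Since Δp_min ∝ 1/Δx, when Δx is decreased to 1/4 of its original value, Δp_min increases to 4 times its original value.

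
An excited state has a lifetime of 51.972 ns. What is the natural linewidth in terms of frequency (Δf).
1.531 MHz

Using the energy-time uncertainty principle and E = hf:
ΔEΔt ≥ ℏ/2
hΔf·Δt ≥ ℏ/2

The minimum frequency uncertainty is:
Δf = ℏ/(2hτ) = 1/(4πτ)
Δf = 1/(4π × 5.197e-08 s)
Δf = 1.531e+06 Hz = 1.531 MHz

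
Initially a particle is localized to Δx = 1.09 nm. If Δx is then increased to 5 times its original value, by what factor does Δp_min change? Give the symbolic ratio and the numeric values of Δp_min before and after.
Original Δp_min = 4.837 × 10^-26 kg·m/s; new Δp'_min = 9.675 × 10^-27 kg·m/s; ratio Δp'_min/Δp_min = 1/5.

From the uncertainty principle ΔxΔp ≥ ℏ/2, the minimum momentum uncertainty is Δp_min = ℏ/(2Δx).

Original (Δx = 1.09 nm = 1.090e-09 m):
Δp_min = (1.055e-34 J·s)/(2 × 1.090e-09 m) = 4.837e-26 kg·m/s

When Δx → 5Δx:
Δp'_min = ℏ/(2 × 5Δx) = (1/5) × ℏ/(2Δx) = (1/5) × Δp_min
Δp'_min = 1/5 × 4.837e-26 kg·m/s = 9.675e-27 kg·m/s

Since Δp_min ∝ 1/Δx, when Δx is increased to 5 times its original value, Δp_min decreases to 1/5 of its original value.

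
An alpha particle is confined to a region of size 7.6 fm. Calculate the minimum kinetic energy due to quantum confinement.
22.607 keV

Using the uncertainty principle:

1. Position uncertainty: Δx ≈ 7.600e-15 m
2. Minimum momentum uncertainty: Δp = ℏ/(2Δx) = 6.938e-21 kg·m/s
3. Minimum kinetic energy:
   KE = (Δp)²/(2m) = (6.938e-21)²/(2 × 6.645e-27 kg)
   KE = 3.622e-15 J = 22.607 keV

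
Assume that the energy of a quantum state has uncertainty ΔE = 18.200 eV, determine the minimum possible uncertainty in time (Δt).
18.083 as

Using the energy-time uncertainty principle:
ΔEΔt ≥ ℏ/2

The minimum uncertainty in time is:
Δt_min = ℏ/(2ΔE)
Δt_min = (1.055e-34 J·s) / (2 × 2.916e-18 J)
Δt_min = 1.808e-17 s = 18.083 as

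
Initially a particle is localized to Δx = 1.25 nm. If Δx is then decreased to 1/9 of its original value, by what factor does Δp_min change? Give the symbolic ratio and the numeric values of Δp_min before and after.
Original Δp_min = 4.218 × 10^-26 kg·m/s; new Δp'_min = 3.796 × 10^-25 kg·m/s; ratio Δp'_min/Δp_min = 9.

From the uncertainty principle ΔxΔp ≥ ℏ/2, the minimum momentum uncertainty is Δp_min = ℏ/(2Δx).

Original (Δx = 1.25 nm = 1.250e-09 m):
Δp_min = (1.055e-34 J·s)/(2 × 1.250e-09 m) = 4.218e-26 kg·m/s

When Δx → (1/9)Δx:
Δp'_min = ℏ/(2 × (1/9)Δx) = 9 × ℏ/(2Δx) = 9 × Δp_min
Δp'_min = 9 × 4.218e-26 kg·m/s = 3.796e-25 kg·m/s

Since Δp_min ∝ 1/Δx, when Δx is decreased to 1/9 of its original value, Δp_min increases to 9 times its original value.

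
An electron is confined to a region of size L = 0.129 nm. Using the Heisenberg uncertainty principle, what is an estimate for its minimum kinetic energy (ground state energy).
572.379 meV

Using the uncertainty principle to estimate ground state energy:

1. The position uncertainty is approximately the confinement size:
   Δx ≈ L = 1.290e-10 m

2. From ΔxΔp ≥ ℏ/2, the minimum momentum uncertainty is:
   Δp ≈ ℏ/(2L) = 4.087e-25 kg·m/s

3. The kinetic energy is approximately:
   KE ≈ (Δp)²/(2m) = (4.087e-25)²/(2 × 9.109e-31 kg)
   KE ≈ 9.171e-20 J = 572.379 meV

This is an order-of-magnitude estimate of the ground state energy.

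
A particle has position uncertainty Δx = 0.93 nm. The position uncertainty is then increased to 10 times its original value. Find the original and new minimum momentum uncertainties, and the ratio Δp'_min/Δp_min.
Original Δp_min = 5.670 × 10^-26 kg·m/s; new Δp'_min = 5.670 × 10^-27 kg·m/s; ratio Δp'_min/Δp_min = 1/10.

From the uncertainty principle ΔxΔp ≥ ℏ/2, the minimum momentum uncertainty is Δp_min = ℏ/(2Δx).

Original (Δx = 0.93 nm = 9.300e-10 m):
Δp_min = (1.055e-34 J·s)/(2 × 9.300e-10 m) = 5.670e-26 kg·m/s

When Δx → 10Δx:
Δp'_min = ℏ/(2 × 10Δx) = (1/10) × ℏ/(2Δx) = (1/10) × Δp_min
Δp'_min = 1/10 × 5.670e-26 kg·m/s = 5.670e-27 kg·m/s

Since Δp_min ∝ 1/Δx, when Δx is increased to 10 times its original value, Δp_min decreases to 1/10 of its original value.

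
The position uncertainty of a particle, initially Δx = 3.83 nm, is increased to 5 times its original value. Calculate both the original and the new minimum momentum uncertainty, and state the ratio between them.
Original Δp_min = 1.377 × 10^-26 kg·m/s; new Δp'_min = 2.753 × 10^-27 kg·m/s; ratio Δp'_min/Δp_min = 1/5.

From the uncertainty principle ΔxΔp ≥ ℏ/2, the minimum momentum uncertainty is Δp_min = ℏ/(2Δx).

Original (Δx = 3.83 nm = 3.830e-09 m):
Δp_min = (1.055e-34 J·s)/(2 × 3.830e-09 m) = 1.377e-26 kg·m/s

When Δx → 5Δx:
Δp'_min = ℏ/(2 × 5Δx) = (1/5) × ℏ/(2Δx) = (1/5) × Δp_min
Δp'_min = 1/5 × 1.377e-26 kg·m/s = 2.753e-27 kg·m/s

Since Δp_min ∝ 1/Δx, when Δx is increased to 5 times its original value, Δp_min decreases to 1/5 of its original value.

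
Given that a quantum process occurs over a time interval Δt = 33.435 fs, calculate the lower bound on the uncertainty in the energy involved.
9.843 meV

Using the energy-time uncertainty principle:
ΔEΔt ≥ ℏ/2

The minimum uncertainty in energy is:
ΔE_min = ℏ/(2Δt)
ΔE_min = (1.055e-34 J·s) / (2 × 3.344e-14 s)
ΔE_min = 1.577e-21 J = 9.843 meV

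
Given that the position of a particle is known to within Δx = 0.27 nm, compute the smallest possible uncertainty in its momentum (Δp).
1.953 × 10^-25 kg·m/s

Using the Heisenberg uncertainty principle:
ΔxΔp ≥ ℏ/2

The minimum uncertainty in momentum is:
Δp_min = ℏ/(2Δx)
Δp_min = (1.055e-34 J·s) / (2 × 2.700e-10 m)
Δp_min = 1.953e-25 kg·m/s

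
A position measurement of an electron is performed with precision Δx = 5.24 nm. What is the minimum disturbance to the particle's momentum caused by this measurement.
1.006 × 10^-26 kg·m/s

The uncertainty principle implies that measuring position disturbs momentum:
ΔxΔp ≥ ℏ/2

When we measure position with precision Δx, we necessarily introduce a momentum uncertainty:
Δp ≥ ℏ/(2Δx)
Δp_min = (1.055e-34 J·s) / (2 × 5.240e-09 m)
Δp_min = 1.006e-26 kg·m/s

The more precisely we measure position, the greater the momentum disturbance.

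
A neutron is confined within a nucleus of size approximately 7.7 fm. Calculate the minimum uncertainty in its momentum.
6.848 × 10^-21 kg·m/s

Using the Heisenberg uncertainty principle:
ΔxΔp ≥ ℏ/2

With Δx ≈ L = 7.700e-15 m (the confinement size):
Δp_min = ℏ/(2Δx)
Δp_min = (1.055e-34 J·s) / (2 × 7.700e-15 m)
Δp_min = 6.848e-21 kg·m/s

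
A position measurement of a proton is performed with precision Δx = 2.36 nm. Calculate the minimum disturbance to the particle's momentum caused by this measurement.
2.234 × 10^-26 kg·m/s

The uncertainty principle implies that measuring position disturbs momentum:
ΔxΔp ≥ ℏ/2

When we measure position with precision Δx, we necessarily introduce a momentum uncertainty:
Δp ≥ ℏ/(2Δx)
Δp_min = (1.055e-34 J·s) / (2 × 2.360e-09 m)
Δp_min = 2.234e-26 kg·m/s

The more precisely we measure position, the greater the momentum disturbance.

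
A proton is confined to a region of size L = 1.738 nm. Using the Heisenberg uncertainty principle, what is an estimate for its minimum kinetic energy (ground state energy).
1.717 μeV

Using the uncertainty principle to estimate ground state energy:

1. The position uncertainty is approximately the confinement size:
   Δx ≈ L = 1.738e-09 m

2. From ΔxΔp ≥ ℏ/2, the minimum momentum uncertainty is:
   Δp ≈ ℏ/(2L) = 3.034e-26 kg·m/s

3. The kinetic energy is approximately:
   KE ≈ (Δp)²/(2m) = (3.034e-26)²/(2 × 1.673e-27 kg)
   KE ≈ 2.751e-25 J = 1.717 μeV

This is an order-of-magnitude estimate of the ground state energy.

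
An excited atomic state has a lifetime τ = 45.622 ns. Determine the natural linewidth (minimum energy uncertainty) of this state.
7.214 neV

Using the energy-time uncertainty principle:
ΔEΔt ≥ ℏ/2

The lifetime τ represents the time uncertainty Δt.
The natural linewidth (minimum energy uncertainty) is:

ΔE = ℏ/(2τ)
ΔE = (1.055e-34 J·s) / (2 × 4.562e-08 s)
ΔE = 1.156e-27 J = 7.214 neV

This natural linewidth limits the precision of spectroscopic measurements.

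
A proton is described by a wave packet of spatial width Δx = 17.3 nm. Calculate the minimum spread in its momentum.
3.048 × 10^-27 kg·m/s

For a wave packet, the spatial width Δx and momentum spread Δp are related by the uncertainty principle:
ΔxΔp ≥ ℏ/2

The minimum momentum spread is:
Δp_min = ℏ/(2Δx)
Δp_min = (1.055e-34 J·s) / (2 × 1.730e-08 m)
Δp_min = 3.048e-27 kg·m/s

A wave packet cannot have both a well-defined position and well-defined momentum.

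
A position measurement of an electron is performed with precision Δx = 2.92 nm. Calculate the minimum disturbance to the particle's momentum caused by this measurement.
1.806 × 10^-26 kg·m/s

The uncertainty principle implies that measuring position disturbs momentum:
ΔxΔp ≥ ℏ/2

When we measure position with precision Δx, we necessarily introduce a momentum uncertainty:
Δp ≥ ℏ/(2Δx)
Δp_min = (1.055e-34 J·s) / (2 × 2.920e-09 m)
Δp_min = 1.806e-26 kg·m/s

The more precisely we measure position, the greater the momentum disturbance.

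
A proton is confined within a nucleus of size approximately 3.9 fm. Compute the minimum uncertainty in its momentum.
1.352 × 10^-20 kg·m/s

Using the Heisenberg uncertainty principle:
ΔxΔp ≥ ℏ/2

With Δx ≈ L = 3.900e-15 m (the confinement size):
Δp_min = ℏ/(2Δx)
Δp_min = (1.055e-34 J·s) / (2 × 3.900e-15 m)
Δp_min = 1.352e-20 kg·m/s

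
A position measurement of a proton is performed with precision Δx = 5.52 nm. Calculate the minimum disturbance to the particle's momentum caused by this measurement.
9.552 × 10^-27 kg·m/s

The uncertainty principle implies that measuring position disturbs momentum:
ΔxΔp ≥ ℏ/2

When we measure position with precision Δx, we necessarily introduce a momentum uncertainty:
Δp ≥ ℏ/(2Δx)
Δp_min = (1.055e-34 J·s) / (2 × 5.520e-09 m)
Δp_min = 9.552e-27 kg·m/s

The more precisely we measure position, the greater the momentum disturbance.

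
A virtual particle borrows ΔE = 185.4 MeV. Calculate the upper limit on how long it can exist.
1.775 ys

Using the energy-time uncertainty principle:
ΔEΔt ≥ ℏ/2

For a virtual particle borrowing energy ΔE, the maximum lifetime is:
Δt_max = ℏ/(2ΔE)

Converting energy:
ΔE = 185.4 MeV = 2.970e-11 J

Δt_max = (1.055e-34 J·s) / (2 × 2.970e-11 J)
Δt_max = 1.775e-24 s = 1.775 ys

Virtual particles with higher borrowed energy exist for shorter times.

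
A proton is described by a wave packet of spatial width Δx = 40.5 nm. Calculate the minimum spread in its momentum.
1.302 × 10^-27 kg·m/s

For a wave packet, the spatial width Δx and momentum spread Δp are related by the uncertainty principle:
ΔxΔp ≥ ℏ/2

The minimum momentum spread is:
Δp_min = ℏ/(2Δx)
Δp_min = (1.055e-34 J·s) / (2 × 4.050e-08 m)
Δp_min = 1.302e-27 kg·m/s

A wave packet cannot have both a well-defined position and well-defined momentum.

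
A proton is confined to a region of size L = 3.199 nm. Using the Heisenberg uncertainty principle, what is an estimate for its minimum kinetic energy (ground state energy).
506.904 neV

Using the uncertainty principle to estimate ground state energy:

1. The position uncertainty is approximately the confinement size:
   Δx ≈ L = 3.199e-09 m

2. From ΔxΔp ≥ ℏ/2, the minimum momentum uncertainty is:
   Δp ≈ ℏ/(2L) = 1.648e-26 kg·m/s

3. The kinetic energy is approximately:
   KE ≈ (Δp)²/(2m) = (1.648e-26)²/(2 × 1.673e-27 kg)
   KE ≈ 8.121e-26 J = 506.904 neV

This is an order-of-magnitude estimate of the ground state energy.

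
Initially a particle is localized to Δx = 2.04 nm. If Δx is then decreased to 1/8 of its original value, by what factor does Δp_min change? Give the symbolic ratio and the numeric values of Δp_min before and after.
Original Δp_min = 2.585 × 10^-26 kg·m/s; new Δp'_min = 2.068 × 10^-25 kg·m/s; ratio Δp'_min/Δp_min = 8.

From the uncertainty principle ΔxΔp ≥ ℏ/2, the minimum momentum uncertainty is Δp_min = ℏ/(2Δx).

Original (Δx = 2.04 nm = 2.040e-09 m):
Δp_min = (1.055e-34 J·s)/(2 × 2.040e-09 m) = 2.585e-26 kg·m/s

When Δx → (1/8)Δx:
Δp'_min = ℏ/(2 × (1/8)Δx) = 8 × ℏ/(2Δx) = 8 × Δp_min
Δp'_min = 8 × 2.585e-26 kg·m/s = 2.068e-25 kg·m/s

Since Δp_min ∝ 1/Δx, when Δx is decreased to 1/8 of its original value, Δp_min increases to 8 times its original value.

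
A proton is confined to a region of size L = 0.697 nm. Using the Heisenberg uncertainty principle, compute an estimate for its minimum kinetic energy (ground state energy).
10.678 μeV

Using the uncertainty principle to estimate ground state energy:

1. The position uncertainty is approximately the confinement size:
   Δx ≈ L = 6.970e-10 m

2. From ΔxΔp ≥ ℏ/2, the minimum momentum uncertainty is:
   Δp ≈ ℏ/(2L) = 7.565e-26 kg·m/s

3. The kinetic energy is approximately:
   KE ≈ (Δp)²/(2m) = (7.565e-26)²/(2 × 1.673e-27 kg)
   KE ≈ 1.711e-24 J = 10.678 μeV

This is an order-of-magnitude estimate of the ground state energy.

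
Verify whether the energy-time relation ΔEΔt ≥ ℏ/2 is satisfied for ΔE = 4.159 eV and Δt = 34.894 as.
No, it violates the uncertainty relation.

Calculate the product ΔEΔt:
ΔE = 4.159 eV = 6.663e-19 J
ΔEΔt = (6.663e-19 J) × (3.489e-17 s)
ΔEΔt = 2.325e-35 J·s

Compare to the minimum allowed value ℏ/2:
ℏ/2 = 5.273e-35 J·s

Since ΔEΔt = 2.325e-35 J·s < 5.273e-35 J·s = ℏ/2,
this violates the uncertainty relation.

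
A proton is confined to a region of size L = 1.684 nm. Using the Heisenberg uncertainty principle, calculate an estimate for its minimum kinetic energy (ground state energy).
1.829 μeV

Using the uncertainty principle to estimate ground state energy:

1. The position uncertainty is approximately the confinement size:
   Δx ≈ L = 1.684e-09 m

2. From ΔxΔp ≥ ℏ/2, the minimum momentum uncertainty is:
   Δp ≈ ℏ/(2L) = 3.131e-26 kg·m/s

3. The kinetic energy is approximately:
   KE ≈ (Δp)²/(2m) = (3.131e-26)²/(2 × 1.673e-27 kg)
   KE ≈ 2.931e-25 J = 1.829 μeV

This is an order-of-magnitude estimate of the ground state energy.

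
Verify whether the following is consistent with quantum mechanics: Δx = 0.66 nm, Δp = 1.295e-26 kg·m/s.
No, it violates the uncertainty principle (impossible measurement).

Calculate the product ΔxΔp:
ΔxΔp = (6.600e-10 m) × (1.295e-26 kg·m/s)
ΔxΔp = 8.547e-36 J·s

Compare to the minimum allowed value ℏ/2:
ℏ/2 = 5.273e-35 J·s

Since ΔxΔp = 8.547e-36 J·s < 5.273e-35 J·s = ℏ/2,
the measurement violates the uncertainty principle.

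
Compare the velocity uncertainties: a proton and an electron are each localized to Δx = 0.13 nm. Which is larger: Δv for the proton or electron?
The electron has the larger minimum velocity uncertainty, by a ratio of 1836.2.

For both particles, Δp_min = ℏ/(2Δx) = 4.056e-25 kg·m/s (same for both).

The velocity uncertainty is Δv = Δp/m:
- proton: Δv = 4.056e-25 / 1.673e-27 = 2.425e+02 m/s = 242.496 m/s
- electron: Δv = 4.056e-25 / 9.109e-31 = 4.453e+05 m/s = 445.260 km/s

Ratio: 4.453e+05 / 2.425e+02 = 1836.2

The lighter particle has larger velocity uncertainty because Δv ∝ 1/m.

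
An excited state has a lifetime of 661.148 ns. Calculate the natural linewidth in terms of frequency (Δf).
120.363 kHz

Using the energy-time uncertainty principle and E = hf:
ΔEΔt ≥ ℏ/2
hΔf·Δt ≥ ℏ/2

The minimum frequency uncertainty is:
Δf = ℏ/(2hτ) = 1/(4πτ)
Δf = 1/(4π × 6.611e-07 s)
Δf = 1.204e+05 Hz = 120.363 kHz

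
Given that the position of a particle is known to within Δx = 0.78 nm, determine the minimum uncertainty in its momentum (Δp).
6.760 × 10^-26 kg·m/s

Using the Heisenberg uncertainty principle:
ΔxΔp ≥ ℏ/2

The minimum uncertainty in momentum is:
Δp_min = ℏ/(2Δx)
Δp_min = (1.055e-34 J·s) / (2 × 7.800e-10 m)
Δp_min = 6.760e-26 kg·m/s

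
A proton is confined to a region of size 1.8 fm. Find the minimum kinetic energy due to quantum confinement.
1.601 MeV

Using the uncertainty principle:

1. Position uncertainty: Δx ≈ 1.800e-15 m
2. Minimum momentum uncertainty: Δp = ℏ/(2Δx) = 2.929e-20 kg·m/s
3. Minimum kinetic energy:
   KE = (Δp)²/(2m) = (2.929e-20)²/(2 × 1.673e-27 kg)
   KE = 2.565e-13 J = 1.601 MeV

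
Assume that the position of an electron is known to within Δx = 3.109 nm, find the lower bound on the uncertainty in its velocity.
18.618 km/s

Using the Heisenberg uncertainty principle and Δp = mΔv:
ΔxΔp ≥ ℏ/2
Δx(mΔv) ≥ ℏ/2

The minimum uncertainty in velocity is:
Δv_min = ℏ/(2mΔx)
Δv_min = (1.055e-34 J·s) / (2 × 9.109e-31 kg × 3.109e-09 m)
Δv_min = 1.862e+04 m/s = 18.618 km/s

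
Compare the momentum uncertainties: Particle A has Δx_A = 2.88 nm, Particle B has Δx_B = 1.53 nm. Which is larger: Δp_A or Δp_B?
Particle B has the larger minimum momentum uncertainty, by a factor of 1.88.

For each particle, the minimum momentum uncertainty is Δp_min = ℏ/(2Δx):

Particle A: Δp_A = ℏ/(2×2.880e-09 m) = 1.831e-26 kg·m/s
Particle B: Δp_B = ℏ/(2×1.530e-09 m) = 3.446e-26 kg·m/s

Ratio: Δp_B/Δp_A = 1.88

Since Δp_min ∝ 1/Δx, the particle with smaller position uncertainty (B) has larger momentum uncertainty.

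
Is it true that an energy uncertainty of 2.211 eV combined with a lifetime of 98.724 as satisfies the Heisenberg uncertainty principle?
No, it violates the uncertainty relation.

Calculate the product ΔEΔt:
ΔE = 2.211 eV = 3.542e-19 J
ΔEΔt = (3.542e-19 J) × (9.872e-17 s)
ΔEΔt = 3.497e-35 J·s

Compare to the minimum allowed value ℏ/2:
ℏ/2 = 5.273e-35 J·s

Since ΔEΔt = 3.497e-35 J·s < 5.273e-35 J·s = ℏ/2,
this violates the uncertainty relation.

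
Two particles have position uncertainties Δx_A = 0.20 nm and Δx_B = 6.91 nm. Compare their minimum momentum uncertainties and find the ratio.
Particle A has the larger minimum momentum uncertainty, by a factor of 34.55.

For each particle, the minimum momentum uncertainty is Δp_min = ℏ/(2Δx):

Particle A: Δp_A = ℏ/(2×2.000e-10 m) = 2.636e-25 kg·m/s
Particle B: Δp_B = ℏ/(2×6.910e-09 m) = 7.631e-27 kg·m/s

Ratio: Δp_A/Δp_B = 34.55

Since Δp_min ∝ 1/Δx, the particle with smaller position uncertainty (A) has larger momentum uncertainty.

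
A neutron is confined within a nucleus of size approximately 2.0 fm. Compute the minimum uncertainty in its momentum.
2.636 × 10^-20 kg·m/s

Using the Heisenberg uncertainty principle:
ΔxΔp ≥ ℏ/2

With Δx ≈ L = 2.000e-15 m (the confinement size):
Δp_min = ℏ/(2Δx)
Δp_min = (1.055e-34 J·s) / (2 × 2.000e-15 m)
Δp_min = 2.636e-20 kg·m/s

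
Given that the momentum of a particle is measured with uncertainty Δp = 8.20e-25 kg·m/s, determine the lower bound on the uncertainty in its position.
64.303 pm

Using the Heisenberg uncertainty principle:
ΔxΔp ≥ ℏ/2

The minimum uncertainty in position is:
Δx_min = ℏ/(2Δp)
Δx_min = (1.055e-34 J·s) / (2 × 8.200e-25 kg·m/s)
Δx_min = 6.430e-11 m = 64.303 pm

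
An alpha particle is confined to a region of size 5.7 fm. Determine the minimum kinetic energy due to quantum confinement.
40.191 keV

Using the uncertainty principle:

1. Position uncertainty: Δx ≈ 5.700e-15 m
2. Minimum momentum uncertainty: Δp = ℏ/(2Δx) = 9.251e-21 kg·m/s
3. Minimum kinetic energy:
   KE = (Δp)²/(2m) = (9.251e-21)²/(2 × 6.645e-27 kg)
   KE = 6.439e-15 J = 40.191 keV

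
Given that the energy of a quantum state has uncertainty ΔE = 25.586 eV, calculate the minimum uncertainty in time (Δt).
12.863 as

Using the energy-time uncertainty principle:
ΔEΔt ≥ ℏ/2

The minimum uncertainty in time is:
Δt_min = ℏ/(2ΔE)
Δt_min = (1.055e-34 J·s) / (2 × 4.099e-18 J)
Δt_min = 1.286e-17 s = 12.863 as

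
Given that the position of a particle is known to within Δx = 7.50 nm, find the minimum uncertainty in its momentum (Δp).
7.030 × 10^-27 kg·m/s

Using the Heisenberg uncertainty principle:
ΔxΔp ≥ ℏ/2

The minimum uncertainty in momentum is:
Δp_min = ℏ/(2Δx)
Δp_min = (1.055e-34 J·s) / (2 × 7.500e-09 m)
Δp_min = 7.030e-27 kg·m/s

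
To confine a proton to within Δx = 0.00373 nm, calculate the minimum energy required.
372.852 meV

Localizing a particle requires giving it sufficient momentum uncertainty:

1. From uncertainty principle: Δp ≥ ℏ/(2Δx)
   Δp_min = (1.055e-34 J·s) / (2 × 3.730e-12 m)
   Δp_min = 1.414e-23 kg·m/s

2. This momentum uncertainty corresponds to kinetic energy:
   KE ≈ (Δp)²/(2m) = (1.414e-23)²/(2 × 1.673e-27 kg)
   KE = 5.974e-20 J = 372.852 meV

Tighter localization requires more energy.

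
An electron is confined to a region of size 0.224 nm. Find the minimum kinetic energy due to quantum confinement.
189.831 meV

Using the uncertainty principle:

1. Position uncertainty: Δx ≈ 2.240e-10 m
2. Minimum momentum uncertainty: Δp = ℏ/(2Δx) = 2.354e-25 kg·m/s
3. Minimum kinetic energy:
   KE = (Δp)²/(2m) = (2.354e-25)²/(2 × 9.109e-31 kg)
   KE = 3.041e-20 J = 189.831 meV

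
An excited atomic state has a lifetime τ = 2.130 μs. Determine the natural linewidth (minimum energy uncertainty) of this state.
154.510 peV

Using the energy-time uncertainty principle:
ΔEΔt ≥ ℏ/2

The lifetime τ represents the time uncertainty Δt.
The natural linewidth (minimum energy uncertainty) is:

ΔE = ℏ/(2τ)
ΔE = (1.055e-34 J·s) / (2 × 2.130e-06 s)
ΔE = 2.476e-29 J = 154.510 peV

This natural linewidth limits the precision of spectroscopic measurements.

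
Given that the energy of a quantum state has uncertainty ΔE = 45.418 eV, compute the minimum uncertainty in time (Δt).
7.246 as

Using the energy-time uncertainty principle:
ΔEΔt ≥ ℏ/2

The minimum uncertainty in time is:
Δt_min = ℏ/(2ΔE)
Δt_min = (1.055e-34 J·s) / (2 × 7.277e-18 J)
Δt_min = 7.246e-18 s = 7.246 as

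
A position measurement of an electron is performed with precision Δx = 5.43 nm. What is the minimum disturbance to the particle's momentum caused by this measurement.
9.711 × 10^-27 kg·m/s

The uncertainty principle implies that measuring position disturbs momentum:
ΔxΔp ≥ ℏ/2

When we measure position with precision Δx, we necessarily introduce a momentum uncertainty:
Δp ≥ ℏ/(2Δx)
Δp_min = (1.055e-34 J·s) / (2 × 5.430e-09 m)
Δp_min = 9.711e-27 kg·m/s

The more precisely we measure position, the greater the momentum disturbance.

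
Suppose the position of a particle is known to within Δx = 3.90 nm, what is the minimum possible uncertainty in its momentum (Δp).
1.352 × 10^-26 kg·m/s

Using the Heisenberg uncertainty principle:
ΔxΔp ≥ ℏ/2

The minimum uncertainty in momentum is:
Δp_min = ℏ/(2Δx)
Δp_min = (1.055e-34 J·s) / (2 × 3.900e-09 m)
Δp_min = 1.352e-26 kg·m/s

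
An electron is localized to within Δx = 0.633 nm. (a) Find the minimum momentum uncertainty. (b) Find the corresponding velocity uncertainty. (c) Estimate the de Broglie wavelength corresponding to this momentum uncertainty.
(a) Δp_min = 8.330 × 10^-26 kg·m/s
(b) Δv_min = 91.444 km/s
(c) λ_dB = 7.955 nm

Step-by-step:

(a) From the uncertainty principle:
Δp_min = ℏ/(2Δx) = (1.055e-34 J·s)/(2 × 6.330e-10 m) = 8.330e-26 kg·m/s

(b) The velocity uncertainty:
Δv = Δp/m = (8.330e-26 kg·m/s)/(9.109e-31 kg) = 9.144e+04 m/s = 91.444 km/s

(c) The de Broglie wavelength for this momentum:
λ = h/p = (6.626e-34 J·s)/(8.330e-26 kg·m/s) = 7.955e-09 m = 7.955 nm

Note: The de Broglie wavelength is comparable to the localization size, as expected from wave-particle duality.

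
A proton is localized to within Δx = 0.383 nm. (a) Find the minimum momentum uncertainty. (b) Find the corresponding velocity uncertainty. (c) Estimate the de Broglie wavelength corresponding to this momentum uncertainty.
(a) Δp_min = 1.377 × 10^-25 kg·m/s
(b) Δv_min = 82.309 m/s
(c) λ_dB = 4.813 nm

Step-by-step:

(a) From the uncertainty principle:
Δp_min = ℏ/(2Δx) = (1.055e-34 J·s)/(2 × 3.830e-10 m) = 1.377e-25 kg·m/s

(b) The velocity uncertainty:
Δv = Δp/m = (1.377e-25 kg·m/s)/(1.673e-27 kg) = 8.231e+01 m/s = 82.309 m/s

(c) The de Broglie wavelength for this momentum:
λ = h/p = (6.626e-34 J·s)/(1.377e-25 kg·m/s) = 4.813e-09 m = 4.813 nm

Note: The de Broglie wavelength is comparable to the localization size, as expected from wave-particle duality.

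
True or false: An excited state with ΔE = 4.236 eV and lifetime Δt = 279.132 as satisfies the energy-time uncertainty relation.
Yes, it satisfies the uncertainty relation.

Calculate the product ΔEΔt:
ΔE = 4.236 eV = 6.787e-19 J
ΔEΔt = (6.787e-19 J) × (2.791e-16 s)
ΔEΔt = 1.894e-34 J·s

Compare to the minimum allowed value ℏ/2:
ℏ/2 = 5.273e-35 J·s

Since ΔEΔt = 1.894e-34 J·s ≥ 5.273e-35 J·s = ℏ/2,
this satisfies the uncertainty relation.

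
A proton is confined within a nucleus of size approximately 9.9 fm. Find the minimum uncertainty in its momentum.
5.326 × 10^-21 kg·m/s

Using the Heisenberg uncertainty principle:
ΔxΔp ≥ ℏ/2

With Δx ≈ L = 9.900e-15 m (the confinement size):
Δp_min = ℏ/(2Δx)
Δp_min = (1.055e-34 J·s) / (2 × 9.900e-15 m)
Δp_min = 5.326e-21 kg·m/s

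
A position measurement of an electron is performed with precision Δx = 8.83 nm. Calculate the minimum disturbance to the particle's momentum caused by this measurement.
5.972 × 10^-27 kg·m/s

The uncertainty principle implies that measuring position disturbs momentum:
ΔxΔp ≥ ℏ/2

When we measure position with precision Δx, we necessarily introduce a momentum uncertainty:
Δp ≥ ℏ/(2Δx)
Δp_min = (1.055e-34 J·s) / (2 × 8.830e-09 m)
Δp_min = 5.972e-27 kg·m/s

The more precisely we measure position, the greater the momentum disturbance.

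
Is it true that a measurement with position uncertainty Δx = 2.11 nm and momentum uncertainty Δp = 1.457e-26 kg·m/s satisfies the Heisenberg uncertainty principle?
No, it violates the uncertainty principle (impossible measurement).

Calculate the product ΔxΔp:
ΔxΔp = (2.110e-09 m) × (1.457e-26 kg·m/s)
ΔxΔp = 3.074e-35 J·s

Compare to the minimum allowed value ℏ/2:
ℏ/2 = 5.273e-35 J·s

Since ΔxΔp = 3.074e-35 J·s < 5.273e-35 J·s = ℏ/2,
the measurement violates the uncertainty principle.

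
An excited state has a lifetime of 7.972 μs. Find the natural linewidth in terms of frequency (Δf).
9.982 kHz

Using the energy-time uncertainty principle and E = hf:
ΔEΔt ≥ ℏ/2
hΔf·Δt ≥ ℏ/2

The minimum frequency uncertainty is:
Δf = ℏ/(2hτ) = 1/(4πτ)
Δf = 1/(4π × 7.972e-06 s)
Δf = 9.982e+03 Hz = 9.982 kHz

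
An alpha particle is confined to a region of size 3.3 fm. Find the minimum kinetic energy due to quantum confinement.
119.909 keV

Using the uncertainty principle:

1. Position uncertainty: Δx ≈ 3.300e-15 m
2. Minimum momentum uncertainty: Δp = ℏ/(2Δx) = 1.598e-20 kg·m/s
3. Minimum kinetic energy:
   KE = (Δp)²/(2m) = (1.598e-20)²/(2 × 6.645e-27 kg)
   KE = 1.921e-14 J = 119.909 keV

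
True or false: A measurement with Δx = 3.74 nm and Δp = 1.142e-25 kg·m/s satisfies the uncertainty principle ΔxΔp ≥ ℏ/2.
Yes, it satisfies the uncertainty principle.

Calculate the product ΔxΔp:
ΔxΔp = (3.740e-09 m) × (1.142e-25 kg·m/s)
ΔxΔp = 4.271e-34 J·s

Compare to the minimum allowed value ℏ/2:
ℏ/2 = 5.273e-35 J·s

Since ΔxΔp = 4.271e-34 J·s ≥ 5.273e-35 J·s = ℏ/2,
the measurement satisfies the uncertainty principle.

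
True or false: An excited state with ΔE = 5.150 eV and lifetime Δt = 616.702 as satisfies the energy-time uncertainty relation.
Yes, it satisfies the uncertainty relation.

Calculate the product ΔEΔt:
ΔE = 5.150 eV = 8.251e-19 J
ΔEΔt = (8.251e-19 J) × (6.167e-16 s)
ΔEΔt = 5.089e-34 J·s

Compare to the minimum allowed value ℏ/2:
ℏ/2 = 5.273e-35 J·s

Since ΔEΔt = 5.089e-34 J·s ≥ 5.273e-35 J·s = ℏ/2,
this satisfies the uncertainty relation.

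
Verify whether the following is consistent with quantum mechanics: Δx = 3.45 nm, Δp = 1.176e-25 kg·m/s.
Yes, it satisfies the uncertainty principle.

Calculate the product ΔxΔp:
ΔxΔp = (3.450e-09 m) × (1.176e-25 kg·m/s)
ΔxΔp = 4.057e-34 J·s

Compare to the minimum allowed value ℏ/2:
ℏ/2 = 5.273e-35 J·s

Since ΔxΔp = 4.057e-34 J·s ≥ 5.273e-35 J·s = ℏ/2,
the measurement satisfies the uncertainty principle.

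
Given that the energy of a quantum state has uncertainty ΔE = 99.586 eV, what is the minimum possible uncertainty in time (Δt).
3.305 as

Using the energy-time uncertainty principle:
ΔEΔt ≥ ℏ/2

The minimum uncertainty in time is:
Δt_min = ℏ/(2ΔE)
Δt_min = (1.055e-34 J·s) / (2 × 1.596e-17 J)
Δt_min = 3.305e-18 s = 3.305 as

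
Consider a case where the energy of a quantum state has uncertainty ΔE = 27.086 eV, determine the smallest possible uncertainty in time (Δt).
12.150 as

Using the energy-time uncertainty principle:
ΔEΔt ≥ ℏ/2

The minimum uncertainty in time is:
Δt_min = ℏ/(2ΔE)
Δt_min = (1.055e-34 J·s) / (2 × 4.340e-18 J)
Δt_min = 1.215e-17 s = 12.150 as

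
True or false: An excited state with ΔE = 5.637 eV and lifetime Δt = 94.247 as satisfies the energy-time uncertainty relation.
Yes, it satisfies the uncertainty relation.

Calculate the product ΔEΔt:
ΔE = 5.637 eV = 9.031e-19 J
ΔEΔt = (9.031e-19 J) × (9.425e-17 s)
ΔEΔt = 8.512e-35 J·s

Compare to the minimum allowed value ℏ/2:
ℏ/2 = 5.273e-35 J·s

Since ΔEΔt = 8.512e-35 J·s ≥ 5.273e-35 J·s = ℏ/2,
this satisfies the uncertainty relation.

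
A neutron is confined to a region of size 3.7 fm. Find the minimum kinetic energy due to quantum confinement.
378.401 keV

Using the uncertainty principle:

1. Position uncertainty: Δx ≈ 3.700e-15 m
2. Minimum momentum uncertainty: Δp = ℏ/(2Δx) = 1.425e-20 kg·m/s
3. Minimum kinetic energy:
   KE = (Δp)²/(2m) = (1.425e-20)²/(2 × 1.675e-27 kg)
   KE = 6.063e-14 J = 378.401 keV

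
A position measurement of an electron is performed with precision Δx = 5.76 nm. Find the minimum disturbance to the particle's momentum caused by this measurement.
9.154 × 10^-27 kg·m/s

The uncertainty principle implies that measuring position disturbs momentum:
ΔxΔp ≥ ℏ/2

When we measure position with precision Δx, we necessarily introduce a momentum uncertainty:
Δp ≥ ℏ/(2Δx)
Δp_min = (1.055e-34 J·s) / (2 × 5.760e-09 m)
Δp_min = 9.154e-27 kg·m/s

The more precisely we measure position, the greater the momentum disturbance.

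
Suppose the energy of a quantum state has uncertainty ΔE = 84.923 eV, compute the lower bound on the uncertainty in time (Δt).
3.875 as

Using the energy-time uncertainty principle:
ΔEΔt ≥ ℏ/2

The minimum uncertainty in time is:
Δt_min = ℏ/(2ΔE)
Δt_min = (1.055e-34 J·s) / (2 × 1.361e-17 J)
Δt_min = 3.875e-18 s = 3.875 as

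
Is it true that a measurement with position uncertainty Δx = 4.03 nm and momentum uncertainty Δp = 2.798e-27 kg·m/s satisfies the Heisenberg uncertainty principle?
No, it violates the uncertainty principle (impossible measurement).

Calculate the product ΔxΔp:
ΔxΔp = (4.030e-09 m) × (2.798e-27 kg·m/s)
ΔxΔp = 1.128e-35 J·s

Compare to the minimum allowed value ℏ/2:
ℏ/2 = 5.273e-35 J·s

Since ΔxΔp = 1.128e-35 J·s < 5.273e-35 J·s = ℏ/2,
the measurement violates the uncertainty principle.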